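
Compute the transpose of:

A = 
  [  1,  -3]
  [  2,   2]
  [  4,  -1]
Aᵀ = 
  [  1,   2,   4]
  [ -3,   2,  -1]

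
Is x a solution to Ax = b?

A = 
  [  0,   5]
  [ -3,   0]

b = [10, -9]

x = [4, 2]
No

Ax = [10, -12] ≠ b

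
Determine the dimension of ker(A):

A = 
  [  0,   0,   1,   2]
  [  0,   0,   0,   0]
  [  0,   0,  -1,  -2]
nullity(A) = 3

Row reduce:
R3 → R3 + (1)·R1
REF = 
  [  0,   0,   1,   2]
  [  0,   0,   0,   0]
  [  0,   0,   0,   0]
Pivot columns: 3 → 1 pivot.
rank(A) = 1, so nullity(A) = 4 - 1 = 3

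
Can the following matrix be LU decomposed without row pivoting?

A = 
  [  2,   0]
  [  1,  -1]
Yes.
A[1,1] = 2 ≠ 0, so Gaussian elimination proceeds without a row swap: multiplier ℓ₂₁ = (1)/(2) = 1/2, and U[2,2] = -1 - (1/2)(0) = -1.
L = 
  [  1,   0]
  [1/2,   1]
U = 
  [  2,   0]
  [  0,  -1]
Check row 2 of LU: [(1/2)(2), (1/2)(0) + (-1)] = [1, -1] = row 2 of A ✓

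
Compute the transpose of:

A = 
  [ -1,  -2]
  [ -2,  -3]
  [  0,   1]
Aᵀ = 
  [ -1,  -2,   0]
  [ -2,  -3,   1]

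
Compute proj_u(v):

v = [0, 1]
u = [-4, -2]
proj_u(v) = [2/5, 1/5]

v·u = (0)(-4) + (1)(-2) = -2
u·u = (-4)² + (-2)² = 20
proj_u(v) = (v·u / u·u) × u = (-2/20) × u = (-1/10) × u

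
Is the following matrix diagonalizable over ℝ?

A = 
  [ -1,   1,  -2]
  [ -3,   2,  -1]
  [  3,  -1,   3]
No

Characteristic polynomial: det(λI - A) = λ³ - 4λ² + 9λ - 7
By the rational root theorem any rational root is an integer dividing 7; none of those is a root, so p(λ) has no rational roots and hence (being an irreducible cubic) no repeated roots.
Discriminant of the cubic: Δ = -199
Δ < 0 ⇒ one real eigenvalue and a complex-conjugate pair: λ ≈ 1.369 + 1.916i, 1.369 - 1.916i, 1.263
Has complex eigenvalues (not diagonalizable over ℝ).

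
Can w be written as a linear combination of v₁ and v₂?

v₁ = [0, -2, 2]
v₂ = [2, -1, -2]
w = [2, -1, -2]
Yes

Form the augmented matrix and row-reduce:
[v₁|v₂|w] = 
  [  0,   2,   2]
  [ -2,  -1,  -1]
  [  2,  -2,  -2]
Swap R1 ↔ R2
R3 → R3 + (1)·R1
R3 → R3 + (3/2)·R2
REF = 
  [ -2,  -1,  -1]
  [  0,   2,   2]
  [  0,   0,   0]

No row of the form [0 0 | nonzero], so the system is consistent. Back-substitution gives c₁ = 0, c₂ = 1: w = (0)·v₁ + (1)·v₂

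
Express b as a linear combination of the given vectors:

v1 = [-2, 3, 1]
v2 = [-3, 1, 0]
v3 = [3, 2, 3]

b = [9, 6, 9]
c1 = 0, c2 = 0, c3 = 3

b = 0·v1 + 0·v2 + 3·v3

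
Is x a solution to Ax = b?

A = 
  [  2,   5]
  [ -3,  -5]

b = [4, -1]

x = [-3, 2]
Yes

Ax = [4, -1] = b ✓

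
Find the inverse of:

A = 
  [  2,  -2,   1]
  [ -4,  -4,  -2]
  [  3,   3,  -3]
det(A) = (2)·((-4)(-3) - (-2)(3)) - (-2)·((-4)(-3) - (-2)(3)) + (1)·((-4)(3) - (-4)(3))
  = (2)(18) - (-2)(18) + (1)(0)
  = 72
det(A) = 72 ≠ 0, so A is invertible.

Cofactors Cᵢⱼ = (-1)ⁱ⁺ʲ·Mᵢⱼ:
C = 
  [ 18, -18,   0]
  [ -3,  -9, -12]
  [  8,   0, -16]

adj(A) = Cᵀ:
adj(A) = 
  [ 18,  -3,   8]
  [-18,  -9,   0]
  [  0, -12, -16]

A⁻¹ = (1/72) · adj(A):
A⁻¹ = 
  [  1/4, -1/24,   1/9]
  [ -1/4,  -1/8,     0]
  [    0,  -1/6,  -2/9]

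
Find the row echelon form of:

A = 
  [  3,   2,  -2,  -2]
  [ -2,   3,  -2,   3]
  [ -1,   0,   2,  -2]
Row operations:
R2 → R2 + (2/3)·R1
R3 → R3 + (1/3)·R1
R3 → R3 - (2/13)·R2

Resulting echelon form:
REF = 
  [     3,      2,     -2,     -2]
  [     0,   13/3,  -10/3,    5/3]
  [     0,      0,  24/13, -38/13]

Rank = 3 (number of non-zero pivot rows).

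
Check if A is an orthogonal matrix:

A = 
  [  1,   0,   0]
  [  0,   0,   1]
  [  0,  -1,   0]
Yes

AᵀA = 
  [  1,   0,   0]
  [  0,   1,   0]
  [  0,   0,   1]
= I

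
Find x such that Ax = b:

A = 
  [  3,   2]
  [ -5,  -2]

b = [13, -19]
Row reduce the augmented matrix [A|b]:
R2 → R2 + (5/3)·R1
REF = 
  [  3,   2,  13]
  [  0, 4/3, 8/3]

Back-substitution:
x₂ = (8/3) / (4/3) = 2
x₁ = (13 - (2)(2)) / 3 = 3

x = [3, 2]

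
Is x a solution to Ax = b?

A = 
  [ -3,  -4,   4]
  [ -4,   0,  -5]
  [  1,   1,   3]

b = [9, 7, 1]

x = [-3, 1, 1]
Yes

Ax = [9, 7, 1] = b ✓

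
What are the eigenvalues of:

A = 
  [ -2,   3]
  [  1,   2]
tr(A) = 0, det(A) = -7
Characteristic polynomial: λ² - tr(A)λ + det(A) = λ² - 7
λ² - 7 = 0  ⇒  λ = (0 ± √((0)² - 4·(-7)))/2 = (0 ± √(28))/2
  = √7,  -√7

λ = √7, -√7  (≈ 2.646, -2.646)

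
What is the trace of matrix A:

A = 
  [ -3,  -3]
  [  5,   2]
-1

tr(A) = -3 + 2 = -1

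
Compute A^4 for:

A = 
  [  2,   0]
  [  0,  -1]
A² = A·A:
A²[1,1] = (2)(2) + (0)(0) = 4
A²[1,2] = (2)(0) + (0)(-1) = 0
A²[2,1] = (0)(2) + (-1)(0) = 0
A²[2,2] = (0)(0) + (-1)(-1) = 1
A² = 
  [  4,   0]
  [  0,   1]

A^3 = A^2·A:
A^3[1,1] = (4)(2) + (0)(0) = 8
A^3[1,2] = (4)(0) + (0)(-1) = 0
A^3[2,1] = (0)(2) + (1)(0) = 0
A^3[2,2] = (0)(0) + (1)(-1) = -1
A^3 = 
  [  8,   0]
  [  0,  -1]

A^4 = A^3·A:
A^4[1,1] = (8)(2) + (0)(0) = 16
A^4[1,2] = (8)(0) + (0)(-1) = 0
A^4[2,1] = (0)(2) + (-1)(0) = 0
A^4[2,2] = (0)(0) + (-1)(-1) = 1
A^4 = 
  [ 16,   0]
  [  0,   1]

Therefore
A^4 = 
  [ 16,   0]
  [  0,   1]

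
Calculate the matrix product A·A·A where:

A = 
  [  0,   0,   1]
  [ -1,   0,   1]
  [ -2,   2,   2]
A² = A·A:
A²[1,1] = (0)(0) + (0)(-1) + (1)(-2) = -2
A²[1,2] = (0)(0) + (0)(0) + (1)(2) = 2
A²[1,3] = (0)(1) + (0)(1) + (1)(2) = 2
A²[2,1] = (-1)(0) + (0)(-1) + (1)(-2) = -2
A²[2,2] = (-1)(0) + (0)(0) + (1)(2) = 2
A²[2,3] = (-1)(1) + (0)(1) + (1)(2) = 1
A²[3,1] = (-2)(0) + (2)(-1) + (2)(-2) = -6
A²[3,2] = (-2)(0) + (2)(0) + (2)(2) = 4
A²[3,3] = (-2)(1) + (2)(1) + (2)(2) = 4
A² = 
  [ -2,   2,   2]
  [ -2,   2,   1]
  [ -6,   4,   4]

A^3 = A^2·A:
A^3[1,1] = (-2)(0) + (2)(-1) + (2)(-2) = -6
A^3[1,2] = (-2)(0) + (2)(0) + (2)(2) = 4
A^3[1,3] = (-2)(1) + (2)(1) + (2)(2) = 4
A^3[2,1] = (-2)(0) + (2)(-1) + (1)(-2) = -4
A^3[2,2] = (-2)(0) + (2)(0) + (1)(2) = 2
A^3[2,3] = (-2)(1) + (2)(1) + (1)(2) = 2
A^3[3,1] = (-6)(0) + (4)(-1) + (4)(-2) = -12
A^3[3,2] = (-6)(0) + (4)(0) + (4)(2) = 8
A^3[3,3] = (-6)(1) + (4)(1) + (4)(2) = 6
A^3 = 
  [ -6,   4,   4]
  [ -4,   2,   2]
  [-12,   8,   6]

Therefore
A^3 = 
  [ -6,   4,   4]
  [ -4,   2,   2]
  [-12,   8,   6]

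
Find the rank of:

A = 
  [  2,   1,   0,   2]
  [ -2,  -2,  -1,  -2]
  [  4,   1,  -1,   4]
rank(A) = 2

Row reduce:
R2 → R2 + (1)·R1
R3 → R3 - (2)·R1
R3 → R3 - (1)·R2
REF = 
  [  2,   1,   0,   2]
  [  0,  -1,  -1,   0]
  [  0,   0,   0,   0]
Pivot columns: 1, 2 → 2 pivots.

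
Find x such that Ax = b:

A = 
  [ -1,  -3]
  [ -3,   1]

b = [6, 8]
Row reduce the augmented matrix [A|b]:
R2 → R2 - (3)·R1
REF = 
  [ -1,  -3,   6]
  [  0,  10, -10]

Back-substitution:
x₂ = (-10) / 10 = -1
x₁ = (6 - (-3)(-1)) / (-1) = -3

x = [-3, -1]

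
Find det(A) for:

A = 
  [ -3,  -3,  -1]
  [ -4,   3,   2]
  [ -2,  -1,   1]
Cofactor expansion along row 1:
det(A) = (-3)·((3)(1) - (2)(-1)) - (-3)·((-4)(1) - (2)(-2)) + (-1)·((-4)(-1) - (3)(-2))
  = (-3)(5) - (-3)(0) + (-1)(10)
  = -25

det(A) = -25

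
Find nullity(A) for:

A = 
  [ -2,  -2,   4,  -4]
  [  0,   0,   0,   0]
nullity(A) = 3

Row reduce:
(no row operations needed)
REF = 
  [ -2,  -2,   4,  -4]
  [  0,   0,   0,   0]
Pivot columns: 1 → 1 pivot.
rank(A) = 1, so nullity(A) = 4 - 1 = 3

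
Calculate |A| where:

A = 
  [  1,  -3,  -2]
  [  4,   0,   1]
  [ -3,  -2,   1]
39

Cofactor expansion along row 1:
det(A) = (1)·((0)(1) - (1)(-2)) - (-3)·((4)(1) - (1)(-3)) + (-2)·((4)(-2) - (0)(-3))
  = (1)(2) - (-3)(7) + (-2)(-8)
  = 39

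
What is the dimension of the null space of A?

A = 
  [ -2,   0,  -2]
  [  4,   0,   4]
nullity(A) = 2

Row reduce:
R2 → R2 + (2)·R1
REF = 
  [ -2,   0,  -2]
  [  0,   0,   0]
Pivot columns: 1 → 1 pivot.
rank(A) = 1, so nullity(A) = 3 - 1 = 2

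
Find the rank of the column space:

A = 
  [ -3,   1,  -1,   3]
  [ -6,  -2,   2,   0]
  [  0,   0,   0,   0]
dim(Col(A)) = 2

Row reduce:
R2 → R2 - (2)·R1
REF = 
  [ -3,   1,  -1,   3]
  [  0,  -4,   4,  -6]
  [  0,   0,   0,   0]
Pivot columns: 1, 2 → 2 pivots.
dim(Col(A)) = number of pivot columns = 2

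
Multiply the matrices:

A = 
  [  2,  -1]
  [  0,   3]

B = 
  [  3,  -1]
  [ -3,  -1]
AB = 
  [  9,  -1]
  [ -9,  -3]

A is 2×2 and B is 2×2, so AB is 2×2. Each entry is (row of A)·(column of B):
AB[1,1] = (2)(3) + (-1)(-3) = 9
AB[1,2] = (2)(-1) + (-1)(-1) = -1
AB[2,1] = (0)(3) + (3)(-3) = -9
AB[2,2] = (0)(-1) + (3)(-1) = -3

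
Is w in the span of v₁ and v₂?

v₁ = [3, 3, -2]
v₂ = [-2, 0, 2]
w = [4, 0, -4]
Yes

Form the augmented matrix and row-reduce:
[v₁|v₂|w] = 
  [  3,  -2,   4]
  [  3,   0,   0]
  [ -2,   2,  -4]
R2 → R2 - (1)·R1
R3 → R3 + (2/3)·R1
R3 → R3 - (1/3)·R2
REF = 
  [  3,  -2,   4]
  [  0,   2,  -4]
  [  0,   0,   0]

No row of the form [0 0 | nonzero], so the system is consistent. Back-substitution gives c₁ = 0, c₂ = -2: w = (0)·v₁ + (-2)·v₂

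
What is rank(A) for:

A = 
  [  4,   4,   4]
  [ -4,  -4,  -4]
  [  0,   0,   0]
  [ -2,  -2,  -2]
rank(A) = 1

Row reduce:
R2 → R2 + (1)·R1
R4 → R4 + (1/2)·R1
REF = 
  [  4,   4,   4]
  [  0,   0,   0]
  [  0,   0,   0]
  [  0,   0,   0]
Pivot columns: 1 → 1 pivot.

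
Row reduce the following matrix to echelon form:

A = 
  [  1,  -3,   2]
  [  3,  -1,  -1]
Row operations:
R2 → R2 - (3)·R1

Resulting echelon form:
REF = 
  [  1,  -3,   2]
  [  0,   8,  -7]

Rank = 2 (number of non-zero pivot rows).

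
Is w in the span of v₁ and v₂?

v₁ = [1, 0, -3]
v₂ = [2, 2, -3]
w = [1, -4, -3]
No

Form the augmented matrix and row-reduce:
[v₁|v₂|w] = 
  [  1,   2,   1]
  [  0,   2,  -4]
  [ -3,  -3,  -3]
R3 → R3 + (3)·R1
R3 → R3 - (3/2)·R2
REF = 
  [  1,   2,   1]
  [  0,   2,  -4]
  [  0,   0,   6]

Row 3 reads [0 0 | 6], i.e. 0 = 6, so the system is inconsistent and w ∉ span{v₁, v₂}.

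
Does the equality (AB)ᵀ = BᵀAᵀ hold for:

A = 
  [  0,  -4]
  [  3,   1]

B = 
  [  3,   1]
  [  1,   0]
Yes

(AB)ᵀ = 
  [ -4,  10]
  [  0,   3]

BᵀAᵀ = 
  [ -4,  10]
  [  0,   3]

Both sides are equal — this is the standard identity (AB)ᵀ = BᵀAᵀ, which holds for all A, B.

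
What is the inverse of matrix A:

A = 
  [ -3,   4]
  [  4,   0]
det(A) = (-3)(0) - (4)(4) = -16
For a 2×2 matrix, A⁻¹ = (1/det(A)) · [[d, -b], [-c, a]]
    = (-1/16) · [[0, -4], [-4, -3]]

A⁻¹ = 
  [   0,  1/4]
  [ 1/4, 3/16]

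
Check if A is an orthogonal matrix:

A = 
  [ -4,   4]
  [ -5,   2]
No

AᵀA = 
  [ 41, -26]
  [-26,  20]
≠ I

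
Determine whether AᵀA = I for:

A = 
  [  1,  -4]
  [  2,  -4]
No

AᵀA = 
  [  5, -12]
  [-12,  32]
≠ I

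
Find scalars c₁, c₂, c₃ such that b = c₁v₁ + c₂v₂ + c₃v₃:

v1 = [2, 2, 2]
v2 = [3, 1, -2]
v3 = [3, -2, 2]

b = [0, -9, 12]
c1 = 0, c2 = -3, c3 = 3

b = 0·v1 + -3·v2 + 3·v3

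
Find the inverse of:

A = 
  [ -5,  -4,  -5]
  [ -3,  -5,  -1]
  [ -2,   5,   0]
det(A) = (-5)·((-5)(0) - (-1)(5)) - (-4)·((-3)(0) - (-1)(-2)) + (-5)·((-3)(5) - (-5)(-2))
  = (-5)(5) - (-4)(-2) + (-5)(-25)
  = 92
det(A) = 92 ≠ 0, so A is invertible.

Cofactors Cᵢⱼ = (-1)ⁱ⁺ʲ·Mᵢⱼ:
C = 
  [  5,   2, -25]
  [-25, -10,  33]
  [-21,  10,  13]

adj(A) = Cᵀ:
adj(A) = 
  [  5, -25, -21]
  [  2, -10,  10]
  [-25,  33,  13]

A⁻¹ = (1/92) · adj(A):
A⁻¹ = 
  [  5/92, -25/92, -21/92]
  [  1/46,  -5/46,   5/46]
  [-25/92,  33/92,  13/92]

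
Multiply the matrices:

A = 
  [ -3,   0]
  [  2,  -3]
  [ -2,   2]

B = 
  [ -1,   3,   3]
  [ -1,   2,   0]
A is 3×2 and B is 2×3, so AB is 3×3. Each entry is (row of A)·(column of B):
AB[1,1] = (-3)(-1) + (0)(-1) = 3
AB[1,2] = (-3)(3) + (0)(2) = -9
AB[1,3] = (-3)(3) + (0)(0) = -9
AB[2,1] = (2)(-1) + (-3)(-1) = 1
AB[2,2] = (2)(3) + (-3)(2) = 0
AB[2,3] = (2)(3) + (-3)(0) = 6
AB[3,1] = (-2)(-1) + (2)(-1) = 0
AB[3,2] = (-2)(3) + (2)(2) = -2
AB[3,3] = (-2)(3) + (2)(0) = -6

AB = 
  [  3,  -9,  -9]
  [  1,   0,   6]
  [  0,  -2,  -6]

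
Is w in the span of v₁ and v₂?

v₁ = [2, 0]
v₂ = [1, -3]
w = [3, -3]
Yes

Form the augmented matrix and row-reduce:
[v₁|v₂|w] = 
  [  2,   1,   3]
  [  0,  -3,  -3]
(already in echelon form — no row operations needed)

No row of the form [0 0 | nonzero], so the system is consistent. Back-substitution gives c₁ = 1, c₂ = 1: w = (1)·v₁ + (1)·v₂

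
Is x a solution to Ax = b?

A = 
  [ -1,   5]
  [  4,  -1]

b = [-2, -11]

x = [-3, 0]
No

Ax = [3, -12] ≠ b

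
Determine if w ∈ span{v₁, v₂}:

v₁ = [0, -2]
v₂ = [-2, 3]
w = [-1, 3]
Yes

Form the augmented matrix and row-reduce:
[v₁|v₂|w] = 
  [  0,  -2,  -1]
  [ -2,   3,   3]
Swap R1 ↔ R2
REF = 
  [ -2,   3,   3]
  [  0,  -2,  -1]

No row of the form [0 0 | nonzero], so the system is consistent. Back-substitution gives c₁ = -3/4, c₂ = 1/2: w = (-3/4)·v₁ + (1/2)·v₂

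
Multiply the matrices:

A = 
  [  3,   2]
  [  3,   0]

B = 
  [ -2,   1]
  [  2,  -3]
AB = 
  [ -2,  -3]
  [ -6,   3]

A is 2×2 and B is 2×2, so AB is 2×2. Each entry is (row of A)·(column of B):
AB[1,1] = (3)(-2) + (2)(2) = -2
AB[1,2] = (3)(1) + (2)(-3) = -3
AB[2,1] = (3)(-2) + (0)(2) = -6
AB[2,2] = (3)(1) + (0)(-3) = 3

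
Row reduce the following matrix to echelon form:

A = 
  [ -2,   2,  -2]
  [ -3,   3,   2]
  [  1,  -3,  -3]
Row operations:
R2 → R2 - (3/2)·R1
R3 → R3 + (1/2)·R1
Swap R2 ↔ R3

Resulting echelon form:
REF = 
  [ -2,   2,  -2]
  [  0,  -2,  -4]
  [  0,   0,   5]

Rank = 3 (number of non-zero pivot rows).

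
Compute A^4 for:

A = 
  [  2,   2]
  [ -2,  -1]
A^4 = 
  [ -4,  -6]
  [  6,   5]

A² = A·A:
A²[1,1] = (2)(2) + (2)(-2) = 0
A²[1,2] = (2)(2) + (2)(-1) = 2
A²[2,1] = (-2)(2) + (-1)(-2) = -2
A²[2,2] = (-2)(2) + (-1)(-1) = -3
A² = 
  [  0,   2]
  [ -2,  -3]

A^3 = A^2·A:
A^3[1,1] = (0)(2) + (2)(-2) = -4
A^3[1,2] = (0)(2) + (2)(-1) = -2
A^3[2,1] = (-2)(2) + (-3)(-2) = 2
A^3[2,2] = (-2)(2) + (-3)(-1) = -1
A^3 = 
  [ -4,  -2]
  [  2,  -1]

A^4 = A^3·A:
A^4[1,1] = (-4)(2) + (-2)(-2) = -4
A^4[1,2] = (-4)(2) + (-2)(-1) = -6
A^4[2,1] = (2)(2) + (-1)(-2) = 6
A^4[2,2] = (2)(2) + (-1)(-1) = 5
A^4 = 
  [ -4,  -6]
  [  6,   5]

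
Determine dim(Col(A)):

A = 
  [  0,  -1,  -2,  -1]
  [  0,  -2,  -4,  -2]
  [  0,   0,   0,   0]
dim(Col(A)) = 1

Row reduce:
R2 → R2 - (2)·R1
REF = 
  [  0,  -1,  -2,  -1]
  [  0,   0,   0,   0]
  [  0,   0,   0,   0]
Pivot columns: 2 → 1 pivot.
dim(Col(A)) = number of pivot columns = 1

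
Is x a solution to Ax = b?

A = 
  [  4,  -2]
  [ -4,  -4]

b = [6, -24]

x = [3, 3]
Yes

Ax = [6, -24] = b ✓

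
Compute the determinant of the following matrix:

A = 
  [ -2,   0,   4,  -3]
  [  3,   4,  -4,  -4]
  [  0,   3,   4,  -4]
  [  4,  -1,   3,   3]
321

Cofactor expansion along row 1: det(A) = a₁₁M₁₁ - a₁₂M₁₂ + a₁₃M₁₃ - a₁₄M₁₄

M₁₁ = det[[4, -4, -4]; [3, 4, -4]; [-1, 3, 3]]
  = (4)·((4)(3) - (-4)(3)) - (-4)·((3)(3) - (-4)(-1)) + (-4)·((3)(3) - (4)(-1))
  = (4)(24) - (-4)(5) + (-4)(13)
  = 64
M₁₂ = det[[3, -4, -4]; [0, 4, -4]; [4, 3, 3]]
  = (3)·((4)(3) - (-4)(3)) - (-4)·((0)(3) - (-4)(4)) + (-4)·((0)(3) - (4)(4))
  = (3)(24) - (-4)(16) + (-4)(-16)
  = 200
M₁₃ = det[[3, 4, -4]; [0, 3, -4]; [4, -1, 3]]
  = (3)·((3)(3) - (-4)(-1)) - (4)·((0)(3) - (-4)(4)) + (-4)·((0)(-1) - (3)(4))
  = (3)(5) - (4)(16) + (-4)(-12)
  = -1
M₁₄ = det[[3, 4, -4]; [0, 3, 4]; [4, -1, 3]]
  = (3)·((3)(3) - (4)(-1)) - (4)·((0)(3) - (4)(4)) + (-4)·((0)(-1) - (3)(4))
  = (3)(13) - (4)(-16) + (-4)(-12)
  = 151

det(A) = (-2)(64) - (0)(200) + (4)(-1) - (-3)(151) = 321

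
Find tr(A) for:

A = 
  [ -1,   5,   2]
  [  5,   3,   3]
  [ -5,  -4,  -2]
0

tr(A) = -1 + 3 + -2 = 0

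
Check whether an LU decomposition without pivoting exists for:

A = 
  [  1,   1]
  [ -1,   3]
Yes.
A[1,1] = 1 ≠ 0, so Gaussian elimination proceeds without a row swap: multiplier ℓ₂₁ = (-1)/(1) = -1, and U[2,2] = 3 - (-1)(1) = 4.
L = 
  [  1,   0]
  [ -1,   1]
U = 
  [  1,   1]
  [  0,   4]
Check row 2 of LU: [(-1)(1), (-1)(1) + 4] = [-1, 3] = row 2 of A ✓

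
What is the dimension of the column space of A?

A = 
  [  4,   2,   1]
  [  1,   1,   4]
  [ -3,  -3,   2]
Row reduce:
R2 → R2 - (1/4)·R1
R3 → R3 + (3/4)·R1
R3 → R3 + (3)·R2
REF = 
  [   4,    2,    1]
  [   0,  1/2, 15/4]
  [   0,    0,   14]
Pivot columns: 1, 2, 3 → 3 pivots.
dim(Col(A)) = number of pivot columns = 3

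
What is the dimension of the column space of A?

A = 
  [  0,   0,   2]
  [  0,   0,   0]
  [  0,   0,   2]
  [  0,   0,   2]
Row reduce:
R3 → R3 - (1)·R1
R4 → R4 - (1)·R1
REF = 
  [  0,   0,   2]
  [  0,   0,   0]
  [  0,   0,   0]
  [  0,   0,   0]
Pivot columns: 3 → 1 pivot.
dim(Col(A)) = number of pivot columns = 1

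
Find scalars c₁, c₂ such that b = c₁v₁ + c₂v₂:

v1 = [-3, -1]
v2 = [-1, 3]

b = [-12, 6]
c1 = 3, c2 = 3

b = 3·v1 + 3·v2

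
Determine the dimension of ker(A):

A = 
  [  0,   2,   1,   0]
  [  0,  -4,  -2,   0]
nullity(A) = 3

Row reduce:
R2 → R2 + (2)·R1
REF = 
  [  0,   2,   1,   0]
  [  0,   0,   0,   0]
Pivot columns: 2 → 1 pivot.
rank(A) = 1, so nullity(A) = 4 - 1 = 3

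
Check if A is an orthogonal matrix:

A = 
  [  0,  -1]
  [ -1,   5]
No

AᵀA = 
  [  1,  -5]
  [ -5,  26]
≠ I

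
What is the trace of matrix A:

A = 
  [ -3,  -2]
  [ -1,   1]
-2

tr(A) = -3 + 1 = -2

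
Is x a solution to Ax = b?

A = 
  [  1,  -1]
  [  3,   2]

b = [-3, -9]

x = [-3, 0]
Yes

Ax = [-3, -9] = b ✓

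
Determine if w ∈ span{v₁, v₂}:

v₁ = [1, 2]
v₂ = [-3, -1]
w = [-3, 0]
Yes

Form the augmented matrix and row-reduce:
[v₁|v₂|w] = 
  [  1,  -3,  -3]
  [  2,  -1,   0]
R2 → R2 - (2)·R1
REF = 
  [  1,  -3,  -3]
  [  0,   5,   6]

No row of the form [0 0 | nonzero], so the system is consistent. Back-substitution gives c₁ = 3/5, c₂ = 6/5: w = (3/5)·v₁ + (6/5)·v₂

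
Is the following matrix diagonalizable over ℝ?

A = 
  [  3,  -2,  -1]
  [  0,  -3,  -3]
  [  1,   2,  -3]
No

Characteristic polynomial: det(λI - A) = λ³ + 3λ² - 2λ - 48
Testing integer divisors of the constant term: p(3) = 0, so (λ - 3) is a factor:
p(λ) = (λ - 3)(λ² + 6λ + 16)
λ² + 6λ + 16 = 0  ⇒  λ = (-6 ± √((6)² - 4·(16)))/2 = (-6 ± √(-28))/2
  = -3 + i√7,  -3 - i√7
Eigenvalues: 3, -3 + i√7, -3 - i√7  (≈ 3, -3 + 2.646i, -3 - 2.646i)
Has complex eigenvalues (not diagonalizable over ℝ).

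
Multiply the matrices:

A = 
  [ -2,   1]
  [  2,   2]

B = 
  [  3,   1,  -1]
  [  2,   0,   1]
A is 2×2 and B is 2×3, so AB is 2×3. Each entry is (row of A)·(column of B):
AB[1,1] = (-2)(3) + (1)(2) = -4
AB[1,2] = (-2)(1) + (1)(0) = -2
AB[1,3] = (-2)(-1) + (1)(1) = 3
AB[2,1] = (2)(3) + (2)(2) = 10
AB[2,2] = (2)(1) + (2)(0) = 2
AB[2,3] = (2)(-1) + (2)(1) = 0

AB = 
  [ -4,  -2,   3]
  [ 10,   2,   0]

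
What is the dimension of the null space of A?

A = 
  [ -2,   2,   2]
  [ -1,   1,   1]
nullity(A) = 2

Row reduce:
R2 → R2 - (1/2)·R1
REF = 
  [ -2,   2,   2]
  [  0,   0,   0]
Pivot columns: 1 → 1 pivot.
rank(A) = 1, so nullity(A) = 3 - 1 = 2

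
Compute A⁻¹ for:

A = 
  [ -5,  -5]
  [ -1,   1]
det(A) = (-5)(1) - (-5)(-1) = -10
For a 2×2 matrix, A⁻¹ = (1/det(A)) · [[d, -b], [-c, a]]
    = (-1/10) · [[1, 5], [1, -5]]

A⁻¹ = 
  [-1/10,  -1/2]
  [-1/10,   1/2]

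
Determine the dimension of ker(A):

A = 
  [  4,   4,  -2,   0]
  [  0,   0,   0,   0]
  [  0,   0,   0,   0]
nullity(A) = 3

Row reduce:
(no row operations needed)
REF = 
  [  4,   4,  -2,   0]
  [  0,   0,   0,   0]
  [  0,   0,   0,   0]
Pivot columns: 1 → 1 pivot.
rank(A) = 1, so nullity(A) = 4 - 1 = 3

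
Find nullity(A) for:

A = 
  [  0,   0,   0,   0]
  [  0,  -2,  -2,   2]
nullity(A) = 3

Row reduce:
Swap R1 ↔ R2
REF = 
  [  0,  -2,  -2,   2]
  [  0,   0,   0,   0]
Pivot columns: 2 → 1 pivot.
rank(A) = 1, so nullity(A) = 4 - 1 = 3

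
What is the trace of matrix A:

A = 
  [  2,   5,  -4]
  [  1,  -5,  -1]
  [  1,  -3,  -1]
-4

tr(A) = 2 + -5 + -1 = -4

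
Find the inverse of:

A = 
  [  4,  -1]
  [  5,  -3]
det(A) = (4)(-3) - (-1)(5) = -7
For a 2×2 matrix, A⁻¹ = (1/det(A)) · [[d, -b], [-c, a]]
    = (-1/7) · [[-3, 1], [-5, 4]]

A⁻¹ = 
  [ 3/7, -1/7]
  [ 5/7, -4/7]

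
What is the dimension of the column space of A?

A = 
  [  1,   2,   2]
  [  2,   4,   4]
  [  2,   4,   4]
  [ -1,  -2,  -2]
Row reduce:
R2 → R2 - (2)·R1
R3 → R3 - (2)·R1
R4 → R4 + (1)·R1
REF = 
  [  1,   2,   2]
  [  0,   0,   0]
  [  0,   0,   0]
  [  0,   0,   0]
Pivot columns: 1 → 1 pivot.
dim(Col(A)) = number of pivot columns = 1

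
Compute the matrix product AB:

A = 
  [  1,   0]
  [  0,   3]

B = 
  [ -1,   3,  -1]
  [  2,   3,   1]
AB = 
  [ -1,   3,  -1]
  [  6,   9,   3]

A is 2×2 and B is 2×3, so AB is 2×3. Each entry is (row of A)·(column of B):
AB[1,1] = (1)(-1) + (0)(2) = -1
AB[1,2] = (1)(3) + (0)(3) = 3
AB[1,3] = (1)(-1) + (0)(1) = -1
AB[2,1] = (0)(-1) + (3)(2) = 6
AB[2,2] = (0)(3) + (3)(3) = 9
AB[2,3] = (0)(-1) + (3)(1) = 3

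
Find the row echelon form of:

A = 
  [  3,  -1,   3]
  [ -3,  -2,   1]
Row operations:
R2 → R2 + (1)·R1

Resulting echelon form:
REF = 
  [  3,  -1,   3]
  [  0,  -3,   4]

Rank = 2 (number of non-zero pivot rows).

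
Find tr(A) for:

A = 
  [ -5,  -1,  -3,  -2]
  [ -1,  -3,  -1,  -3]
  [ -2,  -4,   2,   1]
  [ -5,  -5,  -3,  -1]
-7

tr(A) = -5 + -3 + 2 + -1 = -7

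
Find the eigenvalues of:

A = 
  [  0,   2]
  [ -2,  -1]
λ = (-1 + i√15)/2, (-1 - i√15)/2  (≈ -0.5 + 1.936i, -0.5 - 1.936i)

tr(A) = -1, det(A) = 4
Characteristic polynomial: λ² - tr(A)λ + det(A) = λ² + λ + 4
λ² + λ + 4 = 0  ⇒  λ = (-1 ± √((1)² - 4·(4)))/2 = (-1 ± √(-15))/2
  = (-1 + i√15)/2,  (-1 - i√15)/2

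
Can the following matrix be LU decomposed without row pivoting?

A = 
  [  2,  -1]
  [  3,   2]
Yes.
A[1,1] = 2 ≠ 0, so Gaussian elimination proceeds without a row swap: multiplier ℓ₂₁ = (3)/(2) = 3/2, and U[2,2] = 2 - (3/2)(-1) = 7/2.
L = 
  [  1,   0]
  [3/2,   1]
U = 
  [  2,  -1]
  [  0, 7/2]
Check row 2 of LU: [(3/2)(2), (3/2)(-1) + (7/2)] = [3, 2] = row 2 of A ✓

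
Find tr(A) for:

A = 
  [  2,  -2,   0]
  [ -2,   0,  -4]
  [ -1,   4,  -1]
1

tr(A) = 2 + 0 + -1 = 1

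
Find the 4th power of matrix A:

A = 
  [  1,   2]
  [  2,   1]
A^4 = 
  [ 41,  40]
  [ 40,  41]

A² = A·A:
A²[1,1] = (1)(1) + (2)(2) = 5
A²[1,2] = (1)(2) + (2)(1) = 4
A²[2,1] = (2)(1) + (1)(2) = 4
A²[2,2] = (2)(2) + (1)(1) = 5
A² = 
  [  5,   4]
  [  4,   5]

A^3 = A^2·A:
A^3[1,1] = (5)(1) + (4)(2) = 13
A^3[1,2] = (5)(2) + (4)(1) = 14
A^3[2,1] = (4)(1) + (5)(2) = 14
A^3[2,2] = (4)(2) + (5)(1) = 13
A^3 = 
  [ 13,  14]
  [ 14,  13]

A^4 = A^3·A:
A^4[1,1] = (13)(1) + (14)(2) = 41
A^4[1,2] = (13)(2) + (14)(1) = 40
A^4[2,1] = (14)(1) + (13)(2) = 40
A^4[2,2] = (14)(2) + (13)(1) = 41
A^4 = 
  [ 41,  40]
  [ 40,  41]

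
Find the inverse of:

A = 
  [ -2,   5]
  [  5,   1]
det(A) = (-2)(1) - (5)(5) = -27
For a 2×2 matrix, A⁻¹ = (1/det(A)) · [[d, -b], [-c, a]]
    = (-1/27) · [[1, -5], [-5, -2]]

A⁻¹ = 
  [-1/27,  5/27]
  [ 5/27,  2/27]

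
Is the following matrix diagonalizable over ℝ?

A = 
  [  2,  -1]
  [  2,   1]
No

tr(A) = 3, det(A) = 4
Characteristic polynomial: λ² - tr(A)λ + det(A) = λ² - 3λ + 4
λ² - 3λ + 4 = 0  ⇒  λ = (3 ± √((-3)² - 4·(4)))/2 = (3 ± √(-7))/2
  = (3 + i√7)/2,  (3 - i√7)/2
Eigenvalues: (3 + i√7)/2, (3 - i√7)/2  (≈ 1.5 + 1.323i, 1.5 - 1.323i)
Has complex eigenvalues (not diagonalizable over ℝ).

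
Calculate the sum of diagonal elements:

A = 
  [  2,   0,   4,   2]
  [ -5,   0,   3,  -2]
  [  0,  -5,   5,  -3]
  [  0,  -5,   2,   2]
9

tr(A) = 2 + 0 + 5 + 2 = 9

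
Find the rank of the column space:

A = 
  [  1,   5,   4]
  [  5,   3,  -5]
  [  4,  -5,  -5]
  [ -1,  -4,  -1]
dim(Col(A)) = 3

Row reduce:
R2 → R2 - (5)·R1
R3 → R3 - (4)·R1
R4 → R4 + (1)·R1
R3 → R3 - (25/22)·R2
R4 → R4 + (1/22)·R2
R4 → R4 - (41/163)·R3
REF = 
  [     1,      5,      4]
  [     0,    -22,    -25]
  [     0,      0, 163/22]
  [     0,      0,      0]
Pivot columns: 1, 2, 3 → 3 pivots.
dim(Col(A)) = number of pivot columns = 3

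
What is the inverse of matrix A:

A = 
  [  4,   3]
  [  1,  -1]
det(A) = (4)(-1) - (3)(1) = -7
For a 2×2 matrix, A⁻¹ = (1/det(A)) · [[d, -b], [-c, a]]
    = (-1/7) · [[-1, -3], [-1, 4]]

A⁻¹ = 
  [ 1/7,  3/7]
  [ 1/7, -4/7]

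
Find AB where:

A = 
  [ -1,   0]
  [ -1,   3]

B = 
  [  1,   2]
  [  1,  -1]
A is 2×2 and B is 2×2, so AB is 2×2. Each entry is (row of A)·(column of B):
AB[1,1] = (-1)(1) + (0)(1) = -1
AB[1,2] = (-1)(2) + (0)(-1) = -2
AB[2,1] = (-1)(1) + (3)(1) = 2
AB[2,2] = (-1)(2) + (3)(-1) = -5

AB = 
  [ -1,  -2]
  [  2,  -5]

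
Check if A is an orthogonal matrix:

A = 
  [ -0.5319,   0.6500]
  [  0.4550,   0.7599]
No

AᵀA = 
  [  0.4899,   0]
  [  0,   0.9999]
≠ I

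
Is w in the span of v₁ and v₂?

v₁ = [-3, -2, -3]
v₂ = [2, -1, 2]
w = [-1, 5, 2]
No

Form the augmented matrix and row-reduce:
[v₁|v₂|w] = 
  [ -3,   2,  -1]
  [ -2,  -1,   5]
  [ -3,   2,   2]
R2 → R2 - (2/3)·R1
R3 → R3 - (1)·R1
REF = 
  [  -3,    2,   -1]
  [   0, -7/3, 17/3]
  [   0,    0,    3]

Row 3 reads [0 0 | 3], i.e. 0 = 3, so the system is inconsistent and w ∉ span{v₁, v₂}.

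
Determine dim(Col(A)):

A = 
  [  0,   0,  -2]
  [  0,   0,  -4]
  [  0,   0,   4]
Row reduce:
R2 → R2 - (2)·R1
R3 → R3 + (2)·R1
REF = 
  [  0,   0,  -2]
  [  0,   0,   0]
  [  0,   0,   0]
Pivot columns: 3 → 1 pivot.
dim(Col(A)) = number of pivot columns = 1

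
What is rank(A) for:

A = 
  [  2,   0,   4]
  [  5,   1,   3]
Row reduce:
R2 → R2 - (5/2)·R1
REF = 
  [  2,   0,   4]
  [  0,   1,  -7]
Pivot columns: 1, 2 → 2 pivots.

rank(A) = 2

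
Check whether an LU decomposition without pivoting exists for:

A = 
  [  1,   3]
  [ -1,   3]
Yes.
A[1,1] = 1 ≠ 0, so Gaussian elimination proceeds without a row swap: multiplier ℓ₂₁ = (-1)/(1) = -1, and U[2,2] = 3 - (-1)(3) = 6.
L = 
  [  1,   0]
  [ -1,   1]
U = 
  [  1,   3]
  [  0,   6]
Check row 2 of LU: [(-1)(1), (-1)(3) + 6] = [-1, 3] = row 2 of A ✓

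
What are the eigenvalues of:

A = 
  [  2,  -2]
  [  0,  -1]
λ = 2, -1

tr(A) = 1, det(A) = -2
Characteristic polynomial: λ² - tr(A)λ + det(A) = λ² - λ - 2
λ² - λ - 2 = (λ + 1)(λ - 2)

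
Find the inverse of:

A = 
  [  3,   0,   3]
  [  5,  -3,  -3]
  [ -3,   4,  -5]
det(A) = (3)·((-3)(-5) - (-3)(4)) - (0)·((5)(-5) - (-3)(-3)) + (3)·((5)(4) - (-3)(-3))
  = (3)(27) - (0)(-34) + (3)(11)
  = 114
det(A) = 114 ≠ 0, so A is invertible.

Cofactors Cᵢⱼ = (-1)ⁱ⁺ʲ·Mᵢⱼ:
C = 
  [ 27,  34,  11]
  [ 12,  -6, -12]
  [  9,  24,  -9]

adj(A) = Cᵀ:
adj(A) = 
  [ 27,  12,   9]
  [ 34,  -6,  24]
  [ 11, -12,  -9]

A⁻¹ = (1/114) · adj(A):
A⁻¹ = 
  [  9/38,   2/19,   3/38]
  [ 17/57,  -1/19,   4/19]
  [11/114,  -2/19,  -3/38]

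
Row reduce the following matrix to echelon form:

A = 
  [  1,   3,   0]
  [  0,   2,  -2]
Row operations:
No row operations needed (already in echelon form).

Resulting echelon form:
REF = 
  [  1,   3,   0]
  [  0,   2,  -2]

Rank = 2 (number of non-zero pivot rows).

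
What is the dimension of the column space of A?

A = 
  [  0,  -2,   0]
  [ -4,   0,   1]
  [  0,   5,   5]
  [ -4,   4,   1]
Row reduce:
Swap R1 ↔ R2
R4 → R4 - (1)·R1
R3 → R3 + (5/2)·R2
R4 → R4 + (2)·R2
REF = 
  [ -4,   0,   1]
  [  0,  -2,   0]
  [  0,   0,   5]
  [  0,   0,   0]
Pivot columns: 1, 2, 3 → 3 pivots.
dim(Col(A)) = number of pivot columns = 3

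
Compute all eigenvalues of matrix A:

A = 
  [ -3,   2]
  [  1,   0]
λ = (-3 + √17)/2, (-3 - √17)/2  (≈ 0.5616, -3.562)

tr(A) = -3, det(A) = -2
Characteristic polynomial: λ² - tr(A)λ + det(A) = λ² + 3λ - 2
λ² + 3λ - 2 = 0  ⇒  λ = (-3 ± √((3)² - 4·(-2)))/2 = (-3 ± √(17))/2
  = (-3 + √17)/2,  (-3 - √17)/2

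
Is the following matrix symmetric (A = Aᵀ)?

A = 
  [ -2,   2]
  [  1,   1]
No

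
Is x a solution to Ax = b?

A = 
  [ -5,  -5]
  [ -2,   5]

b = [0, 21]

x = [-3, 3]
Yes

Ax = [0, 21] = b ✓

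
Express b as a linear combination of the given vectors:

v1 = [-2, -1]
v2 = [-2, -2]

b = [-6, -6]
c1 = 0, c2 = 3

b = 0·v1 + 3·v2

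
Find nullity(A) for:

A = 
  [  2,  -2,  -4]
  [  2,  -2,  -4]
nullity(A) = 2

Row reduce:
R2 → R2 - (1)·R1
REF = 
  [  2,  -2,  -4]
  [  0,   0,   0]
Pivot columns: 1 → 1 pivot.
rank(A) = 1, so nullity(A) = 3 - 1 = 2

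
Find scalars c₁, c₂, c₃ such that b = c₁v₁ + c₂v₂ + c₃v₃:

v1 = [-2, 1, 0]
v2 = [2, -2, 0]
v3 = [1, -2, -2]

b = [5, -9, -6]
c1 = 1, c2 = 2, c3 = 3

b = 1·v1 + 2·v2 + 3·v3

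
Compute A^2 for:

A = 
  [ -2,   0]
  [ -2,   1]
A² = A·A:
A²[1,1] = (-2)(-2) + (0)(-2) = 4
A²[1,2] = (-2)(0) + (0)(1) = 0
A²[2,1] = (-2)(-2) + (1)(-2) = 2
A²[2,2] = (-2)(0) + (1)(1) = 1
A² = 
  [  4,   0]
  [  2,   1]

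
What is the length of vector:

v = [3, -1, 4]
5.099

||v||₂ = √((3)² + (-1)² + (4)²) = √26 = 5.099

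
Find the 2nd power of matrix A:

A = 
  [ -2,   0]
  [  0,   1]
A² = A·A:
A²[1,1] = (-2)(-2) + (0)(0) = 4
A²[1,2] = (-2)(0) + (0)(1) = 0
A²[2,1] = (0)(-2) + (1)(0) = 0
A²[2,2] = (0)(0) + (1)(1) = 1
A² = 
  [  4,   0]
  [  0,   1]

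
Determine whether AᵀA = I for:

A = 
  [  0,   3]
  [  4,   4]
No

AᵀA = 
  [ 16,  16]
  [ 16,  25]
≠ I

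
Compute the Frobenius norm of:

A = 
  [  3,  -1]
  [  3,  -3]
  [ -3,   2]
||A||_F = 6.403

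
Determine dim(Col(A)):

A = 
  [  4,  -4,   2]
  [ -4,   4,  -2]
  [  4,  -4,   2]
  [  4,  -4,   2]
dim(Col(A)) = 1

Row reduce:
R2 → R2 + (1)·R1
R3 → R3 - (1)·R1
R4 → R4 - (1)·R1
REF = 
  [  4,  -4,   2]
  [  0,   0,   0]
  [  0,   0,   0]
  [  0,   0,   0]
Pivot columns: 1 → 1 pivot.
dim(Col(A)) = number of pivot columns = 1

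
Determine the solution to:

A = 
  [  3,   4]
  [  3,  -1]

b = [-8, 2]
Row reduce the augmented matrix [A|b]:
R2 → R2 - (1)·R1
REF = 
  [  3,   4,  -8]
  [  0,  -5,  10]

Back-substitution:
x₂ = 10 / (-5) = -2
x₁ = (-8 - (4)(-2)) / 3 = 0

x = [0, -2]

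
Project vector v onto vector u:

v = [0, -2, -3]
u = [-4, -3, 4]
proj_u(v) = [24/41, 18/41, -24/41]

v·u = (0)(-4) + (-2)(-3) + (-3)(4) = -6
u·u = (-4)² + (-3)² + (4)² = 41
proj_u(v) = (v·u / u·u) × u = (-6/41) × u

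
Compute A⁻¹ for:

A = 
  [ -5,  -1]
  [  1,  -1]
det(A) = (-5)(-1) - (-1)(1) = 6
For a 2×2 matrix, A⁻¹ = (1/det(A)) · [[d, -b], [-c, a]]
    = (1/6) · [[-1, 1], [-1, -5]]

A⁻¹ = 
  [-1/6,  1/6]
  [-1/6, -5/6]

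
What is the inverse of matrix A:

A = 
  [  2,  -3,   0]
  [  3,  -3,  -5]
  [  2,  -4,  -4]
det(A) = (2)·((-3)(-4) - (-5)(-4)) - (-3)·((3)(-4) - (-5)(2)) + (0)·((3)(-4) - (-3)(2))
  = (2)(-8) - (-3)(-2) + (0)(-6)
  = -22
det(A) = -22 ≠ 0, so A is invertible.

Cofactors Cᵢⱼ = (-1)ⁱ⁺ʲ·Mᵢⱼ:
C = 
  [ -8,   2,  -6]
  [-12,  -8,   2]
  [ 15,  10,   3]

adj(A) = Cᵀ:
adj(A) = 
  [ -8, -12,  15]
  [  2,  -8,  10]
  [ -6,   2,   3]

A⁻¹ = (-1/22) · adj(A):
A⁻¹ = 
  [  4/11,   6/11, -15/22]
  [ -1/11,   4/11,  -5/11]
  [  3/11,  -1/11,  -3/22]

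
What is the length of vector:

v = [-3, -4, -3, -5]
7.681

||v||₂ = √((-3)² + (-4)² + (-3)² + (-5)²) = √59 = 7.681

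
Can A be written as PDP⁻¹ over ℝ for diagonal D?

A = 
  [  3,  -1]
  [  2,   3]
No

tr(A) = 6, det(A) = 11
Characteristic polynomial: λ² - tr(A)λ + det(A) = λ² - 6λ + 11
λ² - 6λ + 11 = 0  ⇒  λ = (6 ± √((-6)² - 4·(11)))/2 = (6 ± √(-8))/2
  = 3 + i√2,  3 - i√2
Eigenvalues: 3 + i√2, 3 - i√2  (≈ 3 + 1.414i, 3 - 1.414i)
Has complex eigenvalues (not diagonalizable over ℝ).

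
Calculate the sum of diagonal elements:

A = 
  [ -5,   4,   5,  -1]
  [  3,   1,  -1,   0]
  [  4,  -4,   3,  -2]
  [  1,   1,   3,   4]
3

tr(A) = -5 + 1 + 3 + 4 = 3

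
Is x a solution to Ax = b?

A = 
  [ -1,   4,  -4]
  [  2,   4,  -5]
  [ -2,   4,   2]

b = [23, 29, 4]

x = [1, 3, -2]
No

Ax = [19, 24, 6] ≠ b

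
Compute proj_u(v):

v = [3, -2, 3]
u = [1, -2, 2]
v·u = (3)(1) + (-2)(-2) + (3)(2) = 13
u·u = (1)² + (-2)² + (2)² = 9
proj_u(v) = (v·u / u·u) × u = (13/9) × u

proj_u(v) = [13/9, -26/9, 26/9]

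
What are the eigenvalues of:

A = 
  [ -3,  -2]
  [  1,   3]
λ = √7, -√7  (≈ 2.646, -2.646)

tr(A) = 0, det(A) = -7
Characteristic polynomial: λ² - tr(A)λ + det(A) = λ² - 7
λ² - 7 = 0  ⇒  λ = (0 ± √((0)² - 4·(-7)))/2 = (0 ± √(28))/2
  = √7,  -√7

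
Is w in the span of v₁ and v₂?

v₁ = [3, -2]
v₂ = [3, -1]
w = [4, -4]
Yes

Form the augmented matrix and row-reduce:
[v₁|v₂|w] = 
  [  3,   3,   4]
  [ -2,  -1,  -4]
R2 → R2 + (2/3)·R1
REF = 
  [   3,    3,    4]
  [   0,    1, -4/3]

No row of the form [0 0 | nonzero], so the system is consistent. Back-substitution gives c₁ = 8/3, c₂ = -4/3: w = (8/3)·v₁ + (-4/3)·v₂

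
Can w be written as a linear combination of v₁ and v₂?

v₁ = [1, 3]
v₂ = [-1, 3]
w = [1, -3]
Yes

Form the augmented matrix and row-reduce:
[v₁|v₂|w] = 
  [  1,  -1,   1]
  [  3,   3,  -3]
R2 → R2 - (3)·R1
REF = 
  [  1,  -1,   1]
  [  0,   6,  -6]

No row of the form [0 0 | nonzero], so the system is consistent. Back-substitution gives c₁ = 0, c₂ = -1: w = (0)·v₁ + (-1)·v₂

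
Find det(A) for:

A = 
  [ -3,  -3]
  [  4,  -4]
For a 2×2 matrix, det = ad - bc = (-3)(-4) - (-3)(4) = 24

det(A) = 24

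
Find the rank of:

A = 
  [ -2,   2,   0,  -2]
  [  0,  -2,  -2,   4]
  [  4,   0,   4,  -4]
rank(A) = 2

Row reduce:
R3 → R3 + (2)·R1
R3 → R3 + (2)·R2
REF = 
  [ -2,   2,   0,  -2]
  [  0,  -2,  -2,   4]
  [  0,   0,   0,   0]
Pivot columns: 1, 2 → 2 pivots.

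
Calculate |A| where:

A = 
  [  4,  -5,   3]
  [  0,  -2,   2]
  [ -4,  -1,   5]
Cofactor expansion along row 1:
det(A) = (4)·((-2)(5) - (2)(-1)) - (-5)·((0)(5) - (2)(-4)) + (3)·((0)(-1) - (-2)(-4))
  = (4)(-8) - (-5)(8) + (3)(-8)
  = -16

det(A) = -16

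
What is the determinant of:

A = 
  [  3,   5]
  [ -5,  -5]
10

For a 2×2 matrix, det = ad - bc = (3)(-5) - (5)(-5) = 10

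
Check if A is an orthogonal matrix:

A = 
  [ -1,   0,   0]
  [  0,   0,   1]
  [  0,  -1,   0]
Yes

AᵀA = 
  [  1,   0,   0]
  [  0,   1,   0]
  [  0,   0,   1]
= I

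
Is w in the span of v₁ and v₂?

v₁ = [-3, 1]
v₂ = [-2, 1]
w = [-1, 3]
Yes

Form the augmented matrix and row-reduce:
[v₁|v₂|w] = 
  [ -3,  -2,  -1]
  [  1,   1,   3]
R2 → R2 + (1/3)·R1
REF = 
  [ -3,  -2,  -1]
  [  0, 1/3, 8/3]

No row of the form [0 0 | nonzero], so the system is consistent. Back-substitution gives c₁ = -5, c₂ = 8: w = (-5)·v₁ + (8)·v₂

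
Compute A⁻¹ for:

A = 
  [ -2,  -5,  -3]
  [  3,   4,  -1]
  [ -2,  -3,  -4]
det(A) = (-2)·((4)(-4) - (-1)(-3)) - (-5)·((3)(-4) - (-1)(-2)) + (-3)·((3)(-3) - (4)(-2))
  = (-2)(-19) - (-5)(-14) + (-3)(-1)
  = -29
det(A) = -29 ≠ 0, so A is invertible.

Cofactors Cᵢⱼ = (-1)ⁱ⁺ʲ·Mᵢⱼ:
C = 
  [-19,  14,  -1]
  [-11,   2,   4]
  [ 17, -11,   7]

adj(A) = Cᵀ:
adj(A) = 
  [-19, -11,  17]
  [ 14,   2, -11]
  [ -1,   4,   7]

A⁻¹ = (-1/29) · adj(A):
A⁻¹ = 
  [ 19/29,  11/29, -17/29]
  [-14/29,  -2/29,  11/29]
  [  1/29,  -4/29,  -7/29]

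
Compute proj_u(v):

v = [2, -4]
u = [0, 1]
proj_u(v) = [0, -4]

v·u = (2)(0) + (-4)(1) = -4
u·u = (0)² + (1)² = 1
proj_u(v) = (v·u / u·u) × u = (-4/1) × u = (-4) × u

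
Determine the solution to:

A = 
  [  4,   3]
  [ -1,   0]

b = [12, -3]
x = [3, 0]

Row reduce the augmented matrix [A|b]:
R2 → R2 + (1/4)·R1
REF = 
  [  4,   3,  12]
  [  0, 3/4,   0]

Back-substitution:
x₂ = 0 / (3/4) = 0
x₁ = (12 - (3)(0)) / 4 = 3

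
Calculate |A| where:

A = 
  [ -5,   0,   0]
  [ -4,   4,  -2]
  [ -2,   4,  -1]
Cofactor expansion along row 1:
det(A) = (-5)·((4)(-1) - (-2)(4)) - (0)·((-4)(-1) - (-2)(-2)) + (0)·((-4)(4) - (4)(-2))
  = (-5)(4) - (0)(0) + (0)(-8)
  = -20

det(A) = -20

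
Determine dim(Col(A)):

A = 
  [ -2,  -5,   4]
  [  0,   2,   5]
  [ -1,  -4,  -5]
dim(Col(A)) = 3

Row reduce:
R3 → R3 - (1/2)·R1
R3 → R3 + (3/4)·R2
REF = 
  [   -2,    -5,     4]
  [    0,     2,     5]
  [    0,     0, -13/4]
Pivot columns: 1, 2, 3 → 3 pivots.
dim(Col(A)) = number of pivot columns = 3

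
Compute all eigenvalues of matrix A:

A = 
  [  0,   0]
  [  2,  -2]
λ = 0, -2

tr(A) = -2, det(A) = 0
Characteristic polynomial: λ² - tr(A)λ + det(A) = λ² + 2λ
λ² + 2λ = λ(λ + 2)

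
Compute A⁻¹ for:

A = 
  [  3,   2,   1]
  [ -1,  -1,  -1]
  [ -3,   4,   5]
det(A) = (3)·((-1)(5) - (-1)(4)) - (2)·((-1)(5) - (-1)(-3)) + (1)·((-1)(4) - (-1)(-3))
  = (3)(-1) - (2)(-8) + (1)(-7)
  = 6
det(A) = 6 ≠ 0, so A is invertible.

Cofactors Cᵢⱼ = (-1)ⁱ⁺ʲ·Mᵢⱼ:
C = 
  [ -1,   8,  -7]
  [ -6,  18, -18]
  [ -1,   2,  -1]

adj(A) = Cᵀ:
adj(A) = 
  [ -1,  -6,  -1]
  [  8,  18,   2]
  [ -7, -18,  -1]

A⁻¹ = (1/6) · adj(A):
A⁻¹ = 
  [-1/6,   -1, -1/6]
  [ 4/3,    3,  1/3]
  [-7/6,   -3, -1/6]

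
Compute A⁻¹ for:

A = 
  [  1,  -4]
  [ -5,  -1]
det(A) = (1)(-1) - (-4)(-5) = -21
For a 2×2 matrix, A⁻¹ = (1/det(A)) · [[d, -b], [-c, a]]
    = (-1/21) · [[-1, 4], [5, 1]]

A⁻¹ = 
  [ 1/21, -4/21]
  [-5/21, -1/21]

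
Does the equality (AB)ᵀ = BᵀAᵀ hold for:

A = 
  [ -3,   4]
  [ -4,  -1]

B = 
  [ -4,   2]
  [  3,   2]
Yes

(AB)ᵀ = 
  [ 24,  13]
  [  2, -10]

BᵀAᵀ = 
  [ 24,  13]
  [  2, -10]

Both sides are equal — this is the standard identity (AB)ᵀ = BᵀAᵀ, which holds for all A, B.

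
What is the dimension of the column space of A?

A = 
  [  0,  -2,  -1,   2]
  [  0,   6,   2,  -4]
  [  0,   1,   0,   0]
Row reduce:
R2 → R2 + (3)·R1
R3 → R3 + (1/2)·R1
R3 → R3 - (1/2)·R2
REF = 
  [  0,  -2,  -1,   2]
  [  0,   0,  -1,   2]
  [  0,   0,   0,   0]
Pivot columns: 2, 3 → 2 pivots.
dim(Col(A)) = number of pivot columns = 2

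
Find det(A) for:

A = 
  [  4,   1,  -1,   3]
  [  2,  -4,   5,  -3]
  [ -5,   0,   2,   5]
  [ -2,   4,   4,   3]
Cofactor expansion along row 1: det(A) = a₁₁M₁₁ - a₁₂M₁₂ + a₁₃M₁₃ - a₁₄M₁₄

M₁₁ = det[[-4, 5, -3]; [0, 2, 5]; [4, 4, 3]]
  = (-4)·((2)(3) - (5)(4)) - (5)·((0)(3) - (5)(4)) + (-3)·((0)(4) - (2)(4))
  = (-4)(-14) - (5)(-20) + (-3)(-8)
  = 180
M₁₂ = det[[2, 5, -3]; [-5, 2, 5]; [-2, 4, 3]]
  = (2)·((2)(3) - (5)(4)) - (5)·((-5)(3) - (5)(-2)) + (-3)·((-5)(4) - (2)(-2))
  = (2)(-14) - (5)(-5) + (-3)(-16)
  = 45
M₁₃ = det[[2, -4, -3]; [-5, 0, 5]; [-2, 4, 3]]
  = (2)·((0)(3) - (5)(4)) - (-4)·((-5)(3) - (5)(-2)) + (-3)·((-5)(4) - (0)(-2))
  = (2)(-20) - (-4)(-5) + (-3)(-20)
  = 0
M₁₄ = det[[2, -4, 5]; [-5, 0, 2]; [-2, 4, 4]]
  = (2)·((0)(4) - (2)(4)) - (-4)·((-5)(4) - (2)(-2)) + (5)·((-5)(4) - (0)(-2))
  = (2)(-8) - (-4)(-16) + (5)(-20)
  = -180

det(A) = (4)(180) - (1)(45) + (-1)(0) - (3)(-180) = 1215

det(A) = 1215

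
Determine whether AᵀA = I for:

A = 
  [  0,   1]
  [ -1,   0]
Yes

AᵀA = 
  [  1,   0]
  [  0,   1]
= I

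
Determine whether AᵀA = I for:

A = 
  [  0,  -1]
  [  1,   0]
Yes

AᵀA = 
  [  1,   0]
  [  0,   1]
= I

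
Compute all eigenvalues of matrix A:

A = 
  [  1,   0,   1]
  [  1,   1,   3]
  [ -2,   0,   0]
λ = 1, (1 + i√7)/2, (1 - i√7)/2  (≈ 1, 0.5 + 1.323i, 0.5 - 1.323i)

Characteristic polynomial: det(λI - A) = λ³ - 2λ² + 3λ - 2
Testing integer divisors of the constant term: p(1) = 0, so (λ - 1) is a factor:
p(λ) = (λ - 1)(λ² - λ + 2)
λ² - λ + 2 = 0  ⇒  λ = (1 ± √((-1)² - 4·(2)))/2 = (1 ± √(-7))/2
  = (1 + i√7)/2,  (1 - i√7)/2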